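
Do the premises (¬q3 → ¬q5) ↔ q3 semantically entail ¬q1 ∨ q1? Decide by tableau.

Initial set: {T ((¬q3 → ¬q5) ↔ q3); F (¬q1 ∨ q1)}.
F (¬q1 ∨ q1): α-rule — add F ¬q1, F q1.
× closes — contains both q1 and ¬q1.
All 1 branch closes.
Every branch closed, so the premises entail the conclusion.

Yes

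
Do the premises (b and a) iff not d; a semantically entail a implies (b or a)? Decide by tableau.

Initial set: {((b and a) iff not d); a; not (a implies (b or a))}.
not (a implies (b or a)): α-rule — add a, not (b or a).
not (b or a): α-rule — add not b, not a.
× closes — contains both a and not a.
All 1 branch closes.
Every branch closed, so the premises entail the conclusion.

Yes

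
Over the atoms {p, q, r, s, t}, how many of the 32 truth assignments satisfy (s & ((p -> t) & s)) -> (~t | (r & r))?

Initial set: {T ((s & ((p -> t) & s)) -> (~t | (r & r)))}.
T ((s & ((p -> t) & s)) -> (~t | (r & r))): β-rule — branch into F (s & ((p -> t) & s))  //  T (~t | (r & r)).
  branch 1 (add F (s & ((p -> t) & s))):
    F (s & ((p -> t) & s)): β-rule — branch into F s  //  F ((p -> t) & s).
      branch 1.1 (add F s):
        ○ open, literals {s=false}.
      branch 1.2 (add F ((p -> t) & s)):
        F ((p -> t) & s): β-rule — branch into F (p -> t)  //  F s.
          branch 1.2.1 (add F (p -> t)):
            F (p -> t): α-rule — add T p, F t.
            ○ open, literals {p=true, t=false}.
          branch 1.2.2 (add F s):
            ○ open, literals {s=false}.
  branch 2 (add T (~t | (r & r))):
    T (~t | (r & r)): β-rule — branch into T ~t  //  T (r & r).
      branch 2.1 (add T ~t):
        ○ open, literals {t=false}.
      branch 2.2 (add T (r & r)):
        T (r & r): α-rule — add T r, T r.
        ○ open, literals {r=true}.
0 branches closed, 5 open.
Each open branch fixes some atoms; the unmentioned ones are free. Counting distinct full assignments: branch {s=false} (p, q, r, t) contributes 16 new; branch {p=true, t=false} (q, r, s) contributes 4 new; branch {s=false} (p, q, r, t) contributes 0 new; branch {t=false} (p, q, r, s) contributes 4 new; branch {r=true} (p, q, s, t) contributes 4 new. Total: 28.

28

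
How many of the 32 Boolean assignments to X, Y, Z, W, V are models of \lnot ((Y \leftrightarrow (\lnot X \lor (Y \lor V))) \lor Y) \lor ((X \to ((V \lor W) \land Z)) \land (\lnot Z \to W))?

Initial set: {(\lnot ((Y \leftrightarrow (\lnot X \lor (Y \lor V))) \lor Y) \lor ((X \to ((V \lor W) \land Z)) \land (\lnot Z \to W)))}.
(\lnot ((Y \leftrightarrow (\lnot X \lor (Y \lor V))) \lor Y) \lor ((X \to ((V \lor W) \land Z)) \land (\lnot Z \to W))): β-rule — branch into \lnot ((Y \leftrightarrow (\lnot X \lor (Y \lor V))) \lor Y)  //  ((X \to ((V \lor W) \land Z)) \land (\lnot Z \to W)).
  branch 1 (add \lnot ((Y \leftrightarrow (\lnot X \lor (Y \lor V))) \lor Y)):
    \lnot ((Y \leftrightarrow (\lnot X \lor (Y \lor V))) \lor Y): α-rule — add \lnot (Y \leftrightarrow (\lnot X \lor (Y \lor V))), \lnot Y.
    \lnot (Y \leftrightarrow (\lnot X \lor (Y \lor V))): β-rule — branch into Y, \lnot (\lnot X \lor (Y \lor V))  //  \lnot Y, (\lnot X \lor (Y \lor V)).
      branch 1.1 (add Y, \lnot (\lnot X \lor (Y \lor V))):
        × closes — contains both Y and \lnot Y.
      branch 1.2 (add \lnot Y, (\lnot X \lor (Y \lor V))):
        (\lnot X \lor (Y \lor V)): β-rule — branch into \lnot X  //  (Y \lor V).
          branch 1.2.1 (add \lnot X):
            ○ open, literals {X=F, Y=F}.
          branch 1.2.2 (add (Y \lor V)):
            (Y \lor V): β-rule — branch into Y  //  V.
              branch 1.2.2.1 (add Y):
                × closes — contains both Y and \lnot Y.
              branch 1.2.2.2 (add V):
                ○ open, literals {V=T, Y=F}.
  branch 2 (add ((X \to ((V \lor W) \land Z)) \land (\lnot Z \to W))):
    ((X \to ((V \lor W) \land Z)) \land (\lnot Z \to W)): α-rule — add (X \to ((V \lor W) \land Z)), (\lnot Z \to W).
    (X \to ((V \lor W) \land Z)): β-rule — branch into \lnot X  //  ((V \lor W) \land Z).
      branch 2.1 (add \lnot X):
        (\lnot Z \to W): β-rule — branch into \lnot \lnot Z  //  W.
          branch 2.1.1 (add \lnot \lnot Z):
            ○ open, literals {X=F, Z=T}.
          branch 2.1.2 (add W):
            ○ open, literals {W=T, X=F}.
      branch 2.2 (add ((V \lor W) \land Z)):
        ((V \lor W) \land Z): α-rule — add (V \lor W), Z.
        (\lnot Z \to W): β-rule — branch into \lnot \lnot Z  //  W.
          branch 2.2.1 (add \lnot \lnot Z):
            (V \lor W): β-rule — branch into V  //  W.
              branch 2.2.1.1 (add V):
                ○ open, literals {V=T, Z=T}.
              branch 2.2.1.2 (add W):
                ○ open, literals {W=T, Z=T}.
          branch 2.2.2 (add W):
            (V \lor W): β-rule — branch into V  //  W.
              branch 2.2.2.1 (add V):
                ○ open, literals {V=T, W=T, Z=T}.
              branch 2.2.2.2 (add W):
                ○ open, literals {W=T, Z=T}.
2 branches closed, 8 open.
Each open branch fixes some atoms; the unmentioned ones are free. Counting distinct full assignments: branch {X=F, Y=F} (Z, W, V) contributes 8 new; branch {V=T, Y=F} (X, Z, W) contributes 4 new; branch {X=F, Z=T} (Y, W, V) contributes 4 new; branch {W=T, X=F} (Y, Z, V) contributes 2 new; branch {V=T, Z=T} (X, Y, W) contributes 2 new; branch {W=T, Z=T} (X, Y, V) contributes 2 new; branch {V=T, W=T, Z=T} (X, Y) contributes 0 new; branch {W=T, Z=T} (X, Y, V) contributes 0 new. Total: 22.

22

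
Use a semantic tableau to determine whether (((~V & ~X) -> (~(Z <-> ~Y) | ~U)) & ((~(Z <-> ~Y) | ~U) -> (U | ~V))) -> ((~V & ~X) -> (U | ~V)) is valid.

Valid

Assume the negation and expand:
Initial set: {~((((~V & ~X) -> (~(Z <-> ~Y) | ~U)) & ((~(Z <-> ~Y) | ~U) -> (U | ~V))) -> ((~V & ~X) -> (U | ~V)))}.
~((((~V & ~X) -> (~(Z <-> ~Y) | ~U)) & ((~(Z <-> ~Y) | ~U) -> (U | ~V))) -> ((~V & ~X) -> (U | ~V))): α-rule — add (((~V & ~X) -> (~(Z <-> ~Y) | ~U)) & ((~(Z <-> ~Y) | ~U) -> (U | ~V))), ~((~V & ~X) -> (U | ~V)).
(((~V & ~X) -> (~(Z <-> ~Y) | ~U)) & ((~(Z <-> ~Y) | ~U) -> (U | ~V))): α-rule — add ((~V & ~X) -> (~(Z <-> ~Y) | ~U)), ((~(Z <-> ~Y) | ~U) -> (U | ~V)).
~((~V & ~X) -> (U | ~V)): α-rule — add (~V & ~X), ~(U | ~V).
(~V & ~X): α-rule — add ~V, ~X.
~(U | ~V): α-rule — add ~U, ~~V.
× closes — contains both V and ~V.
All 1 branch closes.
Every branch closed, so the negation is unsatisfiable and the formula is valid.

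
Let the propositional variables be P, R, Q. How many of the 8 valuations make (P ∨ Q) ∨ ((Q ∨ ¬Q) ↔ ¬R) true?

Initial set: {((P ∨ Q) ∨ ((Q ∨ ¬Q) ↔ ¬R))}.
((P ∨ Q) ∨ ((Q ∨ ¬Q) ↔ ¬R)): β-rule — branch into (P ∨ Q)  //  ((Q ∨ ¬Q) ↔ ¬R).
  branch 1 (add (P ∨ Q)):
    (P ∨ Q): β-rule — branch into P  //  Q.
      branch 1.1 (add P):
        ○ open, literals {P=T}.
      branch 1.2 (add Q):
        ○ open, literals {Q=T}.
  branch 2 (add ((Q ∨ ¬Q) ↔ ¬R)):
    ((Q ∨ ¬Q) ↔ ¬R): β-rule — branch into (Q ∨ ¬Q), ¬R  //  ¬(Q ∨ ¬Q), ¬¬R.
      branch 2.1 (add (Q ∨ ¬Q), ¬R):
        (Q ∨ ¬Q): β-rule — branch into Q  //  ¬Q.
          branch 2.1.1 (add Q):
            ○ open, literals {Q=T, R=F}.
          branch 2.1.2 (add ¬Q):
            ○ open, literals {Q=F, R=F}.
      branch 2.2 (add ¬(Q ∨ ¬Q), ¬¬R):
        ¬(Q ∨ ¬Q): α-rule — add ¬Q, ¬¬Q.
        × closes — contains both Q and ¬Q.
1 branch closed, 4 open.
Each open branch fixes some atoms; the unmentioned ones are free. Counting distinct full assignments: branch {P=T} (R, Q) contributes 4 new; branch {Q=T} (P, R) contributes 2 new; branch {Q=T, R=F} (P) contributes 0 new; branch {Q=F, R=F} (P) contributes 1 new. Total: 7.

7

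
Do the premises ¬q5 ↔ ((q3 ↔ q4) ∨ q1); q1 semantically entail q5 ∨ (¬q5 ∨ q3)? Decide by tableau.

Yes

Initial set: {(¬q5 ↔ ((q3 ↔ q4) ∨ q1)); q1; ¬(q5 ∨ (¬q5 ∨ q3))}.
¬(q5 ∨ (¬q5 ∨ q3)): α-rule — add ¬q5, ¬(¬q5 ∨ q3).
¬(¬q5 ∨ q3): α-rule — add ¬¬q5, ¬q3.
× closes — contains both q5 and ¬q5.
All 1 branch closes.
Every branch closed, so the premises entail the conclusion.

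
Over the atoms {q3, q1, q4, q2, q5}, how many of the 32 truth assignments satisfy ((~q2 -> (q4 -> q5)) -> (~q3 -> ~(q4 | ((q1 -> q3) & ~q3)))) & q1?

13

Initial set: {(((~q2 -> (q4 -> q5)) -> (~q3 -> ~(q4 | ((q1 -> q3) & ~q3)))) & q1)}.
(((~q2 -> (q4 -> q5)) -> (~q3 -> ~(q4 | ((q1 -> q3) & ~q3)))) & q1): α-rule — add ((~q2 -> (q4 -> q5)) -> (~q3 -> ~(q4 | ((q1 -> q3) & ~q3)))), q1.
((~q2 -> (q4 -> q5)) -> (~q3 -> ~(q4 | ((q1 -> q3) & ~q3)))): β-rule — branch into ~(~q2 -> (q4 -> q5))  //  (~q3 -> ~(q4 | ((q1 -> q3) & ~q3))).
  branch 1 (add ~(~q2 -> (q4 -> q5))):
    ~(~q2 -> (q4 -> q5)): α-rule — add ~q2, ~(q4 -> q5).
    ~(q4 -> q5): α-rule — add q4, ~q5.
    ○ open, literals {q1=T, q2=F, q4=T, q5=F}.
  branch 2 (add (~q3 -> ~(q4 | ((q1 -> q3) & ~q3)))):
    (~q3 -> ~(q4 | ((q1 -> q3) & ~q3))): β-rule — branch into ~~q3  //  ~(q4 | ((q1 -> q3) & ~q3)).
      branch 2.1 (add ~~q3):
        ○ open, literals {q1=T, q3=T}.
      branch 2.2 (add ~(q4 | ((q1 -> q3) & ~q3))):
        ~(q4 | ((q1 -> q3) & ~q3)): α-rule — add ~q4, ~((q1 -> q3) & ~q3).
        ~((q1 -> q3) & ~q3): β-rule — branch into ~(q1 -> q3)  //  ~~q3.
          branch 2.2.1 (add ~(q1 -> q3)):
            ~(q1 -> q3): α-rule — add q1, ~q3.
            ○ open, literals {q1=T, q3=F, q4=F}.
          branch 2.2.2 (add ~~q3):
            ○ open, literals {q1=T, q3=T, q4=F}.
0 branches closed, 4 open.
Each open branch fixes some atoms; the unmentioned ones are free. Counting distinct full assignments: branch {q1=T, q2=F, q4=T, q5=F} (q3) contributes 2 new; branch {q1=T, q3=T} (q4, q2, q5) contributes 7 new; branch {q1=T, q3=F, q4=F} (q2, q5) contributes 4 new; branch {q1=T, q3=T, q4=F} (q2, q5) contributes 0 new. Total: 13.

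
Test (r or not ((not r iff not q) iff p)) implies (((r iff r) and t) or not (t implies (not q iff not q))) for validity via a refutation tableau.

Not valid

Assume the negation and expand:
Initial set: {F ((r or not ((not r iff not q) iff p)) implies (((r iff r) and t) or not (t implies (not q iff not q))))}.
F ((r or not ((not r iff not q) iff p)) implies (((r iff r) and t) or not (t implies (not q iff not q)))): α-rule — add T (r or not ((not r iff not q) iff p)), F (((r iff r) and t) or not (t implies (not q iff not q))).
F (((r iff r) and t) or not (t implies (not q iff not q))): α-rule — add F ((r iff r) and t), F not (t implies (not q iff not q)).
T (r or not ((not r iff not q) iff p)): β-rule — branch into T r  //  T not ((not r iff not q) iff p).
  branch 1 (add T r):
    F ((r iff r) and t): β-rule — branch into F (r iff r)  //  F t.
      branch 1.1 (add F (r iff r)):
        F not (t implies (not q iff not q)): β-rule — branch into F t  //  T (not q iff not q).
          branch 1.1.1 (add F t):
            F (r iff r): β-rule — branch into T r, F r  //  F r, T r.
              branch 1.1.1.1 (add T r, F r):
                × closes — contains both r and not r.
              branch 1.1.1.2 (add F r, T r):
                × closes — contains both r and not r.
          branch 1.1.2 (add T (not q iff not q)):
            F (r iff r): β-rule — branch into T r, F r  //  F r, T r.
              branch 1.1.2.1 (add T r, F r):
                × closes — contains both r and not r.
              branch 1.1.2.2 (add F r, T r):
                × closes — contains both r and not r.
      branch 1.2 (add F t):
        F not (t implies (not q iff not q)): β-rule — branch into F t  //  T (not q iff not q).
          branch 1.2.1 (add F t):
            ○ open, literals {r=1, t=0}.
          branch 1.2.2 (add T (not q iff not q)):
            T (not q iff not q): β-rule — branch into T not q, T not q  //  F not q, F not q.
              branch 1.2.2.1 (add T not q, T not q):
                ○ open, literals {q=0, r=1, t=0}.
              branch 1.2.2.2 (add F not q, F not q):
                ○ open, literals {q=1, r=1, t=0}.
  branch 2 (add T not ((not r iff not q) iff p)):
    F ((r iff r) and t): β-rule — branch into F (r iff r)  //  F t.
      branch 2.1 (add F (r iff r)):
        F not (t implies (not q iff not q)): β-rule — branch into F t  //  T (not q iff not q).
          branch 2.1.1 (add F t):
            T not ((not r iff not q) iff p): β-rule — branch into T (not r iff not q), F p  //  F (not r iff not q), T p.
              branch 2.1.1.1 (add T (not r iff not q), F p):
                F (r iff r): β-rule — branch into T r, F r  //  F r, T r.
                  branch 2.1.1.1.1 (add T r, F r):
                    × closes — contains both r and not r.
                  branch 2.1.1.1.2 (add F r, T r):
                    × closes — contains both r and not r.
              branch 2.1.1.2 (add F (not r iff not q), T p):
                F (r iff r): β-rule — branch into T r, F r  //  F r, T r.
                  branch 2.1.1.2.1 (add T r, F r):
                    × closes — contains both r and not r.
                  branch 2.1.1.2.2 (add F r, T r):
                    × closes — contains both r and not r.
          branch 2.1.2 (add T (not q iff not q)):
            T not ((not r iff not q) iff p): β-rule — branch into T (not r iff not q), F p  //  F (not r iff not q), T p.
              branch 2.1.2.1 (add T (not r iff not q), F p):
                F (r iff r): β-rule — branch into T r, F r  //  F r, T r.
                  branch 2.1.2.1.1 (add T r, F r):
                    × closes — contains both r and not r.
                  branch 2.1.2.1.2 (add F r, T r):
                    × closes — contains both r and not r.
              branch 2.1.2.2 (add F (not r iff not q), T p):
                F (r iff r): β-rule — branch into T r, F r  //  F r, T r.
                  branch 2.1.2.2.1 (add T r, F r):
                    × closes — contains both r and not r.
                  branch 2.1.2.2.2 (add F r, T r):
                    × closes — contains both r and not r.
      branch 2.2 (add F t):
        F not (t implies (not q iff not q)): β-rule — branch into F t  //  T (not q iff not q).
          branch 2.2.1 (add F t):
            T not ((not r iff not q) iff p): β-rule — branch into T (not r iff not q), F p  //  F (not r iff not q), T p.
              branch 2.2.1.1 (add T (not r iff not q), F p):
                T (not r iff not q): β-rule — branch into T not r, T not q  //  F not r, F not q.
                  branch 2.2.1.1.1 (add T not r, T not q):
                    ○ open, literals {p=0, q=0, r=0, t=0}.
                  branch 2.2.1.1.2 (add F not r, F not q):
                    ○ open, literals {p=0, q=1, r=1, t=0}.
              branch 2.2.1.2 (add F (not r iff not q), T p):
                F (not r iff not q): β-rule — branch into T not r, F not q  //  F not r, T not q.
                  branch 2.2.1.2.1 (add T not r, F not q):
                    ○ open, literals {p=1, q=1, r=0, t=0}.
                  branch 2.2.1.2.2 (add F not r, T not q):
                    ○ open, literals {p=1, q=0, r=1, t=0}.
          branch 2.2.2 (add T (not q iff not q)):
            T not ((not r iff not q) iff p): β-rule — branch into T (not r iff not q), F p  //  F (not r iff not q), T p.
              branch 2.2.2.1 (add T (not r iff not q), F p):
                T (not q iff not q): β-rule — branch into T not q, T not q  //  F not q, F not q.
                  branch 2.2.2.1.1 (add T not q, T not q):
                    T (not r iff not q): β-rule — branch into T not r, T not q  //  F not r, F not q.
                      branch 2.2.2.1.1.1 (add T not r, T not q):
                        ○ open, literals {p=0, q=0, r=0, t=0}.
                      branch 2.2.2.1.1.2 (add F not r, F not q):
                        × closes — contains both q and not q.
                  branch 2.2.2.1.2 (add F not q, F not q):
                    T (not r iff not q): β-rule — branch into T not r, T not q  //  F not r, F not q.
                      branch 2.2.2.1.2.1 (add T not r, T not q):
                        × closes — contains both q and not q.
                      branch 2.2.2.1.2.2 (add F not r, F not q):
                        ○ open, literals {p=0, q=1, r=1, t=0}.
              branch 2.2.2.2 (add F (not r iff not q), T p):
                T (not q iff not q): β-rule — branch into T not q, T not q  //  F not q, F not q.
                  branch 2.2.2.2.1 (add T not q, T not q):
                    F (not r iff not q): β-rule — branch into T not r, F not q  //  F not r, T not q.
                      branch 2.2.2.2.1.1 (add T not r, F not q):
                        × closes — contains both q and not q.
                      branch 2.2.2.2.1.2 (add F not r, T not q):
                        ○ open, literals {p=1, q=0, r=1, t=0}.
                  branch 2.2.2.2.2 (add F not q, F not q):
                    F (not r iff not q): β-rule — branch into T not r, F not q  //  F not r, T not q.
                      branch 2.2.2.2.2.1 (add T not r, F not q):
                        ○ open, literals {p=1, q=1, r=0, t=0}.
                      branch 2.2.2.2.2.2 (add F not r, T not q):
                        × closes — contains both q and not q.
16 branches closed, 11 open.
An open branch gives a countermodel: r=1, t=0 (unmentioned atoms arbitrary); under it the original formula is false.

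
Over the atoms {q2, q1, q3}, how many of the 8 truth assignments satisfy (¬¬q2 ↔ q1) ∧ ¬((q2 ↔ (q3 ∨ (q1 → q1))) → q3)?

1

Initial set: {((¬¬q2 ↔ q1) ∧ ¬((q2 ↔ (q3 ∨ (q1 → q1))) → q3))}.
((¬¬q2 ↔ q1) ∧ ¬((q2 ↔ (q3 ∨ (q1 → q1))) → q3)): α-rule — add (¬¬q2 ↔ q1), ¬((q2 ↔ (q3 ∨ (q1 → q1))) → q3).
¬((q2 ↔ (q3 ∨ (q1 → q1))) → q3): α-rule — add (q2 ↔ (q3 ∨ (q1 → q1))), ¬q3.
(¬¬q2 ↔ q1): β-rule — branch into ¬¬q2, q1  //  ¬¬¬q2, ¬q1.
  branch 1 (add ¬¬q2, q1):
    ¬¬q2: drop double negation, giving q2.
    (q2 ↔ (q3 ∨ (q1 → q1))): β-rule — branch into q2, (q3 ∨ (q1 → q1))  //  ¬q2, ¬(q3 ∨ (q1 → q1)).
      branch 1.1 (add q2, (q3 ∨ (q1 → q1))):
        (q3 ∨ (q1 → q1)): β-rule — branch into q3  //  (q1 → q1).
          branch 1.1.1 (add q3):
            × closes — contains both q3 and ¬q3.
          branch 1.1.2 (add (q1 → q1)):
            (q1 → q1): β-rule — branch into ¬q1  //  q1.
              branch 1.1.2.1 (add ¬q1):
                × closes — contains both q1 and ¬q1.
              branch 1.1.2.2 (add q1):
                ○ open, literals {q1=true, q2=true, q3=false}.
      branch 1.2 (add ¬q2, ¬(q3 ∨ (q1 → q1))):
        × closes — contains both q2 and ¬q2.
  branch 2 (add ¬¬¬q2, ¬q1):
    ¬¬¬q2: drop double negation, giving ¬q2.
    (q2 ↔ (q3 ∨ (q1 → q1))): β-rule — branch into q2, (q3 ∨ (q1 → q1))  //  ¬q2, ¬(q3 ∨ (q1 → q1)).
      branch 2.1 (add q2, (q3 ∨ (q1 → q1))):
        × closes — contains both q2 and ¬q2.
      branch 2.2 (add ¬q2, ¬(q3 ∨ (q1 → q1))):
        ¬(q3 ∨ (q1 → q1)): α-rule — add ¬q3, ¬(q1 → q1).
        ¬(q1 → q1): α-rule — add q1, ¬q1.
        × closes — contains both q1 and ¬q1.
5 branches closed, 1 open.
Each open branch fixes some atoms; the unmentioned ones are free. Counting distinct full assignments: branch {q1=true, q2=true, q3=false} (none free) contributes 1 new. Total: 1.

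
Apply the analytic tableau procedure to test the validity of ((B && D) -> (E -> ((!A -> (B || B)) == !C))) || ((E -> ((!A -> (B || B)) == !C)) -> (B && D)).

Valid

Assume the negation and expand:
Initial set: {F (((B && D) -> (E -> ((!A -> (B || B)) == !C))) || ((E -> ((!A -> (B || B)) == !C)) -> (B && D)))}.
F (((B && D) -> (E -> ((!A -> (B || B)) == !C))) || ((E -> ((!A -> (B || B)) == !C)) -> (B && D))): α-rule — add F ((B && D) -> (E -> ((!A -> (B || B)) == !C))), F ((E -> ((!A -> (B || B)) == !C)) -> (B && D)).
F ((B && D) -> (E -> ((!A -> (B || B)) == !C))): α-rule — add T (B && D), F (E -> ((!A -> (B || B)) == !C)).
F ((E -> ((!A -> (B || B)) == !C)) -> (B && D)): α-rule — add T (E -> ((!A -> (B || B)) == !C)), F (B && D).
T (B && D): α-rule — add T B, T D.
F (E -> ((!A -> (B || B)) == !C)): α-rule — add T E, F ((!A -> (B || B)) == !C).
T (E -> ((!A -> (B || B)) == !C)): β-rule — branch into F E  //  T ((!A -> (B || B)) == !C).
  branch 1 (add F E):
    × closes — contains both E and !E.
  branch 2 (add T ((!A -> (B || B)) == !C)):
    F (B && D): β-rule — branch into F B  //  F D.
      branch 2.1 (add F B):
        × closes — contains both B and !B.
      branch 2.2 (add F D):
        × closes — contains both D and !D.
All 3 branches close.
Every branch closed, so the negation is unsatisfiable and the formula is valid.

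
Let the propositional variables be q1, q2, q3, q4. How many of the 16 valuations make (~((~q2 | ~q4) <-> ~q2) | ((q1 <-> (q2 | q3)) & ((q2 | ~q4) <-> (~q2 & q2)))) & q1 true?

Initial set: {T ((~((~q2 | ~q4) <-> ~q2) | ((q1 <-> (q2 | q3)) & ((q2 | ~q4) <-> (~q2 & q2)))) & q1)}.
T ((~((~q2 | ~q4) <-> ~q2) | ((q1 <-> (q2 | q3)) & ((q2 | ~q4) <-> (~q2 & q2)))) & q1): α-rule — add T (~((~q2 | ~q4) <-> ~q2) | ((q1 <-> (q2 | q3)) & ((q2 | ~q4) <-> (~q2 & q2)))), T q1.
T (~((~q2 | ~q4) <-> ~q2) | ((q1 <-> (q2 | q3)) & ((q2 | ~q4) <-> (~q2 & q2)))): β-rule — branch into T ~((~q2 | ~q4) <-> ~q2)  //  T ((q1 <-> (q2 | q3)) & ((q2 | ~q4) <-> (~q2 & q2))).
  branch 1 (add T ~((~q2 | ~q4) <-> ~q2)):
    T ~((~q2 | ~q4) <-> ~q2): β-rule — branch into T (~q2 | ~q4), F ~q2  //  F (~q2 | ~q4), T ~q2.
      branch 1.1 (add T (~q2 | ~q4), F ~q2):
        T (~q2 | ~q4): β-rule — branch into T ~q2  //  T ~q4.
          branch 1.1.1 (add T ~q2):
            × closes — contains both q2 and ~q2.
          branch 1.1.2 (add T ~q4):
            ○ open, literals {q1=T, q2=T, q4=F}.
      branch 1.2 (add F (~q2 | ~q4), T ~q2):
        F (~q2 | ~q4): α-rule — add F ~q2, F ~q4.
        × closes — contains both q2 and ~q2.
  branch 2 (add T ((q1 <-> (q2 | q3)) & ((q2 | ~q4) <-> (~q2 & q2)))):
    T ((q1 <-> (q2 | q3)) & ((q2 | ~q4) <-> (~q2 & q2))): α-rule — add T (q1 <-> (q2 | q3)), T ((q2 | ~q4) <-> (~q2 & q2)).
    T (q1 <-> (q2 | q3)): β-rule — branch into T q1, T (q2 | q3)  //  F q1, F (q2 | q3).
      branch 2.1 (add T q1, T (q2 | q3)):
        T ((q2 | ~q4) <-> (~q2 & q2)): β-rule — branch into T (q2 | ~q4), T (~q2 & q2)  //  F (q2 | ~q4), F (~q2 & q2).
          branch 2.1.1 (add T (q2 | ~q4), T (~q2 & q2)):
            T (~q2 & q2): α-rule — add T ~q2, T q2.
            × closes — contains both q2 and ~q2.
          branch 2.1.2 (add F (q2 | ~q4), F (~q2 & q2)):
            F (q2 | ~q4): α-rule — add F q2, F ~q4.
            T (q2 | q3): β-rule — branch into T q2  //  T q3.
              branch 2.1.2.1 (add T q2):
                × closes — contains both q2 and ~q2.
              branch 2.1.2.2 (add T q3):
                F (~q2 & q2): β-rule — branch into F ~q2  //  F q2.
                  branch 2.1.2.2.1 (add F ~q2):
                    × closes — contains both q2 and ~q2.
                  branch 2.1.2.2.2 (add F q2):
                    ○ open, literals {q1=T, q2=F, q3=T, q4=T}.
      branch 2.2 (add F q1, F (q2 | q3)):
        × closes — contains both q1 and ~q1.
6 branches closed, 2 open.
Each open branch fixes some atoms; the unmentioned ones are free. Counting distinct full assignments: branch {q1=T, q2=T, q4=F} (q3) contributes 2 new; branch {q1=T, q2=F, q3=T, q4=T} (none free) contributes 1 new. Total: 3.

3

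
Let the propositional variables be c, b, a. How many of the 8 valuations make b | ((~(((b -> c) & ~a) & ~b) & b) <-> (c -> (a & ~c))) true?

Initial set: {(b | ((~(((b -> c) & ~a) & ~b) & b) <-> (c -> (a & ~c))))}.
(b | ((~(((b -> c) & ~a) & ~b) & b) <-> (c -> (a & ~c)))): β-rule — branch into b  //  ((~(((b -> c) & ~a) & ~b) & b) <-> (c -> (a & ~c))).
  branch 1 (add b):
    ○ open, literals {b=true}.
  branch 2 (add ((~(((b -> c) & ~a) & ~b) & b) <-> (c -> (a & ~c)))):
    ((~(((b -> c) & ~a) & ~b) & b) <-> (c -> (a & ~c))): β-rule — branch into (~(((b -> c) & ~a) & ~b) & b), (c -> (a & ~c))  //  ~(~(((b -> c) & ~a) & ~b) & b), ~(c -> (a & ~c)).
      branch 2.1 (add (~(((b -> c) & ~a) & ~b) & b), (c -> (a & ~c))):
        (~(((b -> c) & ~a) & ~b) & b): α-rule — add ~(((b -> c) & ~a) & ~b), b.
        (c -> (a & ~c)): β-rule — branch into ~c  //  (a & ~c).
          branch 2.1.1 (add ~c):
            ~(((b -> c) & ~a) & ~b): β-rule — branch into ~((b -> c) & ~a)  //  ~~b.
              branch 2.1.1.1 (add ~((b -> c) & ~a)):
                ~((b -> c) & ~a): β-rule — branch into ~(b -> c)  //  ~~a.
                  branch 2.1.1.1.1 (add ~(b -> c)):
                    ~(b -> c): α-rule — add b, ~c.
                    ○ open, literals {b=true, c=false}.
                  branch 2.1.1.1.2 (add ~~a):
                    ○ open, literals {a=true, b=true, c=false}.
              branch 2.1.1.2 (add ~~b):
                ○ open, literals {b=true, c=false}.
          branch 2.1.2 (add (a & ~c)):
            (a & ~c): α-rule — add a, ~c.
            ~(((b -> c) & ~a) & ~b): β-rule — branch into ~((b -> c) & ~a)  //  ~~b.
              branch 2.1.2.1 (add ~((b -> c) & ~a)):
                ~((b -> c) & ~a): β-rule — branch into ~(b -> c)  //  ~~a.
                  branch 2.1.2.1.1 (add ~(b -> c)):
                    ~(b -> c): α-rule — add b, ~c.
                    ○ open, literals {a=true, b=true, c=false}.
                  branch 2.1.2.1.2 (add ~~a):
                    ○ open, literals {a=true, b=true, c=false}.
              branch 2.1.2.2 (add ~~b):
                ○ open, literals {a=true, b=true, c=false}.
      branch 2.2 (add ~(~(((b -> c) & ~a) & ~b) & b), ~(c -> (a & ~c))):
        ~(c -> (a & ~c)): α-rule — add c, ~(a & ~c).
        ~(~(((b -> c) & ~a) & ~b) & b): β-rule — branch into ~~(((b -> c) & ~a) & ~b)  //  ~b.
          branch 2.2.1 (add ~~(((b -> c) & ~a) & ~b)):
            ~~(((b -> c) & ~a) & ~b): α-rule — add ((b -> c) & ~a), ~b.
            ((b -> c) & ~a): α-rule — add (b -> c), ~a.
            ~(a & ~c): β-rule — branch into ~a  //  ~~c.
              branch 2.2.1.1 (add ~a):
                (b -> c): β-rule — branch into ~b  //  c.
                  branch 2.2.1.1.1 (add ~b):
                    ○ open, literals {a=false, b=false, c=true}.
                  branch 2.2.1.1.2 (add c):
                    ○ open, literals {a=false, b=false, c=true}.
              branch 2.2.1.2 (add ~~c):
                (b -> c): β-rule — branch into ~b  //  c.
                  branch 2.2.1.2.1 (add ~b):
                    ○ open, literals {a=false, b=false, c=true}.
                  branch 2.2.1.2.2 (add c):
                    ○ open, literals {a=false, b=false, c=true}.
          branch 2.2.2 (add ~b):
            ~(a & ~c): β-rule — branch into ~a  //  ~~c.
              branch 2.2.2.1 (add ~a):
                ○ open, literals {a=false, b=false, c=true}.
              branch 2.2.2.2 (add ~~c):
                ○ open, literals {b=false, c=true}.
0 branches closed, 13 open.
Each open branch fixes some atoms; the unmentioned ones are free. Counting distinct full assignments: branch {b=true} (c, a) contributes 4 new; branch {b=true, c=false} (a) contributes 0 new; branch {a=true, b=true, c=false} (none free) contributes 0 new; branch {b=true, c=false} (a) contributes 0 new; branch {a=true, b=true, c=false} (none free) contributes 0 new; branch {a=true, b=true, c=false} (none free) contributes 0 new; branch {a=true, b=true, c=false} (none free) contributes 0 new; branch {a=false, b=false, c=true} (none free) contributes 1 new; branch {a=false, b=false, c=true} (none free) contributes 0 new; branch {a=false, b=false, c=true} (none free) contributes 0 new; branch {a=false, b=false, c=true} (none free) contributes 0 new; branch {a=false, b=false, c=true} (none free) contributes 0 new; branch {b=false, c=true} (a) contributes 1 new. Total: 6.

6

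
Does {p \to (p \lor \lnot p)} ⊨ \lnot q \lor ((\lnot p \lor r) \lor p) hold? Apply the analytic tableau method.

Initial set: {(p \to (p \lor \lnot p)); \lnot (\lnot q \lor ((\lnot p \lor r) \lor p))}.
\lnot (\lnot q \lor ((\lnot p \lor r) \lor p)): α-rule — add \lnot \lnot q, \lnot ((\lnot p \lor r) \lor p).
\lnot ((\lnot p \lor r) \lor p): α-rule — add \lnot (\lnot p \lor r), \lnot p.
\lnot (\lnot p \lor r): α-rule — add \lnot \lnot p, \lnot r.
× closes — contains both p and \lnot p.
All 1 branch closes.
Every branch closed, so the premises entail the conclusion.

Yes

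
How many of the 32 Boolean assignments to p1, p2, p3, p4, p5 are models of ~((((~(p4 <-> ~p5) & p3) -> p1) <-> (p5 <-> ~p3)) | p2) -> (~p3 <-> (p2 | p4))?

29

Initial set: {(~((((~(p4 <-> ~p5) & p3) -> p1) <-> (p5 <-> ~p3)) | p2) -> (~p3 <-> (p2 | p4)))}.
(~((((~(p4 <-> ~p5) & p3) -> p1) <-> (p5 <-> ~p3)) | p2) -> (~p3 <-> (p2 | p4))): β-rule — branch into ~~((((~(p4 <-> ~p5) & p3) -> p1) <-> (p5 <-> ~p3)) | p2)  //  (~p3 <-> (p2 | p4)).
  branch 1 (add ~~((((~(p4 <-> ~p5) & p3) -> p1) <-> (p5 <-> ~p3)) | p2)):
    ~~((((~(p4 <-> ~p5) & p3) -> p1) <-> (p5 <-> ~p3)) | p2): β-rule — branch into (((~(p4 <-> ~p5) & p3) -> p1) <-> (p5 <-> ~p3))  //  p2.
      branch 1.1 (add (((~(p4 <-> ~p5) & p3) -> p1) <-> (p5 <-> ~p3))):
        (((~(p4 <-> ~p5) & p3) -> p1) <-> (p5 <-> ~p3)): β-rule — branch into ((~(p4 <-> ~p5) & p3) -> p1), (p5 <-> ~p3)  //  ~((~(p4 <-> ~p5) & p3) -> p1), ~(p5 <-> ~p3).
          branch 1.1.1 (add ((~(p4 <-> ~p5) & p3) -> p1), (p5 <-> ~p3)):
            ((~(p4 <-> ~p5) & p3) -> p1): β-rule — branch into ~(~(p4 <-> ~p5) & p3)  //  p1.
              branch 1.1.1.1 (add ~(~(p4 <-> ~p5) & p3)):
                (p5 <-> ~p3): β-rule — branch into p5, ~p3  //  ~p5, ~~p3.
                  branch 1.1.1.1.1 (add p5, ~p3):
                    ~(~(p4 <-> ~p5) & p3): β-rule — branch into ~~(p4 <-> ~p5)  //  ~p3.
                      branch 1.1.1.1.1.1 (add ~~(p4 <-> ~p5)):
                        ~~(p4 <-> ~p5): β-rule — branch into p4, ~p5  //  ~p4, ~~p5.
                          branch 1.1.1.1.1.1.1 (add p4, ~p5):
                            × closes — contains both p5 and ~p5.
                          branch 1.1.1.1.1.1.2 (add ~p4, ~~p5):
                            ○ open, literals {p3=false, p4=false, p5=true}.
                      branch 1.1.1.1.1.2 (add ~p3):
                        ○ open, literals {p3=false, p5=true}.
                  branch 1.1.1.1.2 (add ~p5, ~~p3):
                    ~(~(p4 <-> ~p5) & p3): β-rule — branch into ~~(p4 <-> ~p5)  //  ~p3.
                      branch 1.1.1.1.2.1 (add ~~(p4 <-> ~p5)):
                        ~~(p4 <-> ~p5): β-rule — branch into p4, ~p5  //  ~p4, ~~p5.
                          branch 1.1.1.1.2.1.1 (add p4, ~p5):
                            ○ open, literals {p3=true, p4=true, p5=false}.
                          branch 1.1.1.1.2.1.2 (add ~p4, ~~p5):
                            × closes — contains both p5 and ~p5.
                      branch 1.1.1.1.2.2 (add ~p3):
                        × closes — contains both p3 and ~p3.
              branch 1.1.1.2 (add p1):
                (p5 <-> ~p3): β-rule — branch into p5, ~p3  //  ~p5, ~~p3.
                  branch 1.1.1.2.1 (add p5, ~p3):
                    ○ open, literals {p1=true, p3=false, p5=true}.
                  branch 1.1.1.2.2 (add ~p5, ~~p3):
                    ○ open, literals {p1=true, p3=true, p5=false}.
          branch 1.1.2 (add ~((~(p4 <-> ~p5) & p3) -> p1), ~(p5 <-> ~p3)):
            ~((~(p4 <-> ~p5) & p3) -> p1): α-rule — add (~(p4 <-> ~p5) & p3), ~p1.
            (~(p4 <-> ~p5) & p3): α-rule — add ~(p4 <-> ~p5), p3.
            ~(p5 <-> ~p3): β-rule — branch into p5, ~~p3  //  ~p5, ~p3.
              branch 1.1.2.1 (add p5, ~~p3):
                ~(p4 <-> ~p5): β-rule — branch into p4, ~~p5  //  ~p4, ~p5.
                  branch 1.1.2.1.1 (add p4, ~~p5):
                    ○ open, literals {p1=false, p3=true, p4=true, p5=true}.
                  branch 1.1.2.1.2 (add ~p4, ~p5):
                    × closes — contains both p5 and ~p5.
              branch 1.1.2.2 (add ~p5, ~p3):
                × closes — contains both p3 and ~p3.
      branch 1.2 (add p2):
        ○ open, literals {p2=true}.
  branch 2 (add (~p3 <-> (p2 | p4))):
    (~p3 <-> (p2 | p4)): β-rule — branch into ~p3, (p2 | p4)  //  ~~p3, ~(p2 | p4).
      branch 2.1 (add ~p3, (p2 | p4)):
        (p2 | p4): β-rule — branch into p2  //  p4.
          branch 2.1.1 (add p2):
            ○ open, literals {p2=true, p3=false}.
          branch 2.1.2 (add p4):
            ○ open, literals {p3=false, p4=true}.
      branch 2.2 (add ~~p3, ~(p2 | p4)):
        ~(p2 | p4): α-rule — add ~p2, ~p4.
        ○ open, literals {p2=false, p3=true, p4=false}.
5 branches closed, 10 open.
Each open branch fixes some atoms; the unmentioned ones are free. Counting distinct full assignments: branch {p3=false, p4=false, p5=true} (p1, p2) contributes 4 new; branch {p3=false, p5=true} (p1, p2, p4) contributes 4 new; branch {p3=true, p4=true, p5=false} (p1, p2) contributes 4 new; branch {p1=true, p3=false, p5=true} (p2, p4) contributes 0 new; branch {p1=true, p3=true, p5=false} (p2, p4) contributes 2 new; branch {p1=false, p3=true, p4=true, p5=true} (p2) contributes 2 new; branch {p2=true} (p1, p3, p4, p5) contributes 8 new; branch {p2=true, p3=false} (p1, p4, p5) contributes 0 new; branch {p3=false, p4=true} (p1, p2, p5) contributes 2 new; branch {p2=false, p3=true, p4=false} (p1, p5) contributes 3 new. Total: 29.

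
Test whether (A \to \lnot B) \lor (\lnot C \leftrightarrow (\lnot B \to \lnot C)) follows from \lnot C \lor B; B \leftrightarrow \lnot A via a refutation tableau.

Yes

Initial set: {T (\lnot C \lor B); T (B \leftrightarrow \lnot A); F ((A \to \lnot B) \lor (\lnot C \leftrightarrow (\lnot B \to \lnot C)))}.
F ((A \to \lnot B) \lor (\lnot C \leftrightarrow (\lnot B \to \lnot C))): α-rule — add F (A \to \lnot B), F (\lnot C \leftrightarrow (\lnot B \to \lnot C)).
F (A \to \lnot B): α-rule — add T A, F \lnot B.
T (\lnot C \lor B): β-rule — branch into T \lnot C  //  T B.
  branch 1 (add T \lnot C):
    T (B \leftrightarrow \lnot A): β-rule — branch into T B, T \lnot A  //  F B, F \lnot A.
      branch 1.1 (add T B, T \lnot A):
        × closes — contains both A and \lnot A.
      branch 1.2 (add F B, F \lnot A):
        × closes — contains both B and \lnot B.
  branch 2 (add T B):
    T (B \leftrightarrow \lnot A): β-rule — branch into T B, T \lnot A  //  F B, F \lnot A.
      branch 2.1 (add T B, T \lnot A):
        × closes — contains both A and \lnot A.
      branch 2.2 (add F B, F \lnot A):
        × closes — contains both B and \lnot B.
All 4 branches close.
Every branch closed, so the premises entail the conclusion.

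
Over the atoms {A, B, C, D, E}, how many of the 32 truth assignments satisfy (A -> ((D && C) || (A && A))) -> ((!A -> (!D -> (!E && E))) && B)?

12

Initial set: {((A -> ((D && C) || (A && A))) -> ((!A -> (!D -> (!E && E))) && B))}.
((A -> ((D && C) || (A && A))) -> ((!A -> (!D -> (!E && E))) && B)): β-rule — branch into !(A -> ((D && C) || (A && A)))  //  ((!A -> (!D -> (!E && E))) && B).
  branch 1 (add !(A -> ((D && C) || (A && A)))):
    !(A -> ((D && C) || (A && A))): α-rule — add A, !((D && C) || (A && A)).
    !((D && C) || (A && A)): α-rule — add !(D && C), !(A && A).
    !(D && C): β-rule — branch into !D  //  !C.
      branch 1.1 (add !D):
        !(A && A): β-rule — branch into !A  //  !A.
          branch 1.1.1 (add !A):
            × closes — contains both A and !A.
          branch 1.1.2 (add !A):
            × closes — contains both A and !A.
      branch 1.2 (add !C):
        !(A && A): β-rule — branch into !A  //  !A.
          branch 1.2.1 (add !A):
            × closes — contains both A and !A.
          branch 1.2.2 (add !A):
            × closes — contains both A and !A.
  branch 2 (add ((!A -> (!D -> (!E && E))) && B)):
    ((!A -> (!D -> (!E && E))) && B): α-rule — add (!A -> (!D -> (!E && E))), B.
    (!A -> (!D -> (!E && E))): β-rule — branch into !!A  //  (!D -> (!E && E)).
      branch 2.1 (add !!A):
        ○ open, literals {A=1, B=1}.
      branch 2.2 (add (!D -> (!E && E))):
        (!D -> (!E && E)): β-rule — branch into !!D  //  (!E && E).
          branch 2.2.1 (add !!D):
            ○ open, literals {B=1, D=1}.
          branch 2.2.2 (add (!E && E)):
            (!E && E): α-rule — add !E, E.
            × closes — contains both E and !E.
5 branches closed, 2 open.
Each open branch fixes some atoms; the unmentioned ones are free. Counting distinct full assignments: branch {A=1, B=1} (C, D, E) contributes 8 new; branch {B=1, D=1} (A, C, E) contributes 4 new. Total: 12.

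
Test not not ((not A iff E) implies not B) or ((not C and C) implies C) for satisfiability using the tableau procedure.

Initial set: {(not not ((not A iff E) implies not B) or ((not C and C) implies C))}.
(not not ((not A iff E) implies not B) or ((not C and C) implies C)): β-rule — branch into not not ((not A iff E) implies not B)  //  ((not C and C) implies C).
  branch 1 (add not not ((not A iff E) implies not B)):
    not not ((not A iff E) implies not B): drop double negation, giving ((not A iff E) implies not B).
    ((not A iff E) implies not B): β-rule — branch into not (not A iff E)  //  not B.
      branch 1.1 (add not (not A iff E)):
        not (not A iff E): β-rule — branch into not A, not E  //  not not A, E.
          branch 1.1.1 (add not A, not E):
            ○ open, literals {A=0, E=0}.
          branch 1.1.2 (add not not A, E):
            ○ open, literals {A=1, E=1}.
      branch 1.2 (add not B):
        ○ open, literals {B=0}.
  branch 2 (add ((not C and C) implies C)):
    ((not C and C) implies C): β-rule — branch into not (not C and C)  //  C.
      branch 2.1 (add not (not C and C)):
        not (not C and C): β-rule — branch into not not C  //  not C.
          branch 2.1.1 (add not not C):
            ○ open, literals {C=1}.
          branch 2.1.2 (add not C):
            ○ open, literals {C=0}.
      branch 2.2 (add C):
        ○ open, literals {C=1}.
0 branches closed, 6 open.
An open branch gives a satisfying assignment: A=0, E=0.

Satisfiable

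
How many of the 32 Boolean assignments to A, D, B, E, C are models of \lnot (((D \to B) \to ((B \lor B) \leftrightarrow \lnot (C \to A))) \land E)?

Initial set: {\lnot (((D \to B) \to ((B \lor B) \leftrightarrow \lnot (C \to A))) \land E)}.
\lnot (((D \to B) \to ((B \lor B) \leftrightarrow \lnot (C \to A))) \land E): β-rule — branch into \lnot ((D \to B) \to ((B \lor B) \leftrightarrow \lnot (C \to A)))  //  \lnot E.
  branch 1 (add \lnot ((D \to B) \to ((B \lor B) \leftrightarrow \lnot (C \to A)))):
    \lnot ((D \to B) \to ((B \lor B) \leftrightarrow \lnot (C \to A))): α-rule — add (D \to B), \lnot ((B \lor B) \leftrightarrow \lnot (C \to A)).
    (D \to B): β-rule — branch into \lnot D  //  B.
      branch 1.1 (add \lnot D):
        \lnot ((B \lor B) \leftrightarrow \lnot (C \to A)): β-rule — branch into (B \lor B), \lnot \lnot (C \to A)  //  \lnot (B \lor B), \lnot (C \to A).
          branch 1.1.1 (add (B \lor B), \lnot \lnot (C \to A)):
            (B \lor B): β-rule — branch into B  //  B.
              branch 1.1.1.1 (add B):
                \lnot \lnot (C \to A): β-rule — branch into \lnot C  //  A.
                  branch 1.1.1.1.1 (add \lnot C):
                    ○ open, literals {B=true, C=false, D=false}.
                  branch 1.1.1.1.2 (add A):
                    ○ open, literals {A=true, B=true, D=false}.
              branch 1.1.1.2 (add B):
                \lnot \lnot (C \to A): β-rule — branch into \lnot C  //  A.
                  branch 1.1.1.2.1 (add \lnot C):
                    ○ open, literals {B=true, C=false, D=false}.
                  branch 1.1.1.2.2 (add A):
                    ○ open, literals {A=true, B=true, D=false}.
          branch 1.1.2 (add \lnot (B \lor B), \lnot (C \to A)):
            \lnot (B \lor B): α-rule — add \lnot B, \lnot B.
            \lnot (C \to A): α-rule — add C, \lnot A.
            ○ open, literals {A=false, B=false, C=true, D=false}.
      branch 1.2 (add B):
        \lnot ((B \lor B) \leftrightarrow \lnot (C \to A)): β-rule — branch into (B \lor B), \lnot \lnot (C \to A)  //  \lnot (B \lor B), \lnot (C \to A).
          branch 1.2.1 (add (B \lor B), \lnot \lnot (C \to A)):
            (B \lor B): β-rule — branch into B  //  B.
              branch 1.2.1.1 (add B):
                \lnot \lnot (C \to A): β-rule — branch into \lnot C  //  A.
                  branch 1.2.1.1.1 (add \lnot C):
                    ○ open, literals {B=true, C=false}.
                  branch 1.2.1.1.2 (add A):
                    ○ open, literals {A=true, B=true}.
              branch 1.2.1.2 (add B):
                \lnot \lnot (C \to A): β-rule — branch into \lnot C  //  A.
                  branch 1.2.1.2.1 (add \lnot C):
                    ○ open, literals {B=true, C=false}.
                  branch 1.2.1.2.2 (add A):
                    ○ open, literals {A=true, B=true}.
          branch 1.2.2 (add \lnot (B \lor B), \lnot (C \to A)):
            \lnot (B \lor B): α-rule — add \lnot B, \lnot B.
            × closes — contains both B and \lnot B.
  branch 2 (add \lnot E):
    ○ open, literals {E=false}.
1 branch closed, 10 open.
Each open branch fixes some atoms; the unmentioned ones are free. Counting distinct full assignments: branch {B=true, C=false, D=false} (A, E) contributes 4 new; branch {A=true, B=true, D=false} (E, C) contributes 2 new; branch {B=true, C=false, D=false} (A, E) contributes 0 new; branch {A=true, B=true, D=false} (E, C) contributes 0 new; branch {A=false, B=false, C=true, D=false} (E) contributes 2 new; branch {B=true, C=false} (A, D, E) contributes 4 new; branch {A=true, B=true} (D, E, C) contributes 2 new; branch {B=true, C=false} (A, D, E) contributes 0 new; branch {A=true, B=true} (D, E, C) contributes 0 new; branch {E=false} (A, D, B, C) contributes 9 new. Total: 23.

23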